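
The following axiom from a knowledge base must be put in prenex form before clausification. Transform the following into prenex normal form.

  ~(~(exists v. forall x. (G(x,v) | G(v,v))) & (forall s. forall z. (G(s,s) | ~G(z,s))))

Drive negations inward (¬∀x A ≡ ∃x ¬A, ¬∃x A ≡ ∀x ¬A, De Morgan for ∧/∨):
  (exists v. forall x. (G(x,v) | G(v,v))) | (exists s. exists z. (~G(s,s) & G(z,s)))
Pull the quantifiers to the front (each side's bound variable is not free in the other side):
  exists v. forall x. exists s. exists z. (G(x,v) | G(v,v) | ~G(s,s) & G(z,s))

exists v. forall x. exists s. exists z. (G(x,v) | G(v,v) | ~G(s,s) & G(z,s))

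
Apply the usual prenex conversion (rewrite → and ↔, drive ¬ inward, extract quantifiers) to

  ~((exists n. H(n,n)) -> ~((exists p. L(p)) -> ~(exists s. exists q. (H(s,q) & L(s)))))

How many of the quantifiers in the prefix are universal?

First replace A → B with ¬A ∨ B.
  ~(~(exists n. H(n,n)) | ~(~(exists p. L(p)) | ~(exists s. exists q. (H(s,q) & L(s)))))
Move each ¬ inward, flipping quantifiers it crosses:
  (exists n. H(n,n)) & ((forall p. ~L(p)) | (forall s. forall q. (~H(s,q) | ~L(s))))
Extract every quantifier outward, since the variables are now distinct and don't occur free across branches:
  exists n. forall p. forall s. forall q. (H(n,n) & (~L(p) | ~H(s,q) | ~L(s)))
The prefix is exists n forall p forall s forall q: 3 universal, 1 existential.

3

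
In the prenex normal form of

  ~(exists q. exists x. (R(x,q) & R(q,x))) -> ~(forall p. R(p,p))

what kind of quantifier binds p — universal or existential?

Rewrite implications/biconditionals: A → B as ¬A ∨ B.
  ~~(exists q. exists x. (R(x,q) & R(q,x))) | ~(forall p. R(p,p))
Move each ¬ inward, flipping quantifiers it crosses:
  (exists q. exists x. (R(x,q) & R(q,x))) | (exists p. ~R(p,p))
Finally move all quantifiers to the prefix:
  exists q. exists x. exists p. (R(x,q) & R(q,x) | ~R(p,p))
The quantifier forall p sits under an odd number of negations (counting the antecedent side of each →), so it flips to exists p.

existential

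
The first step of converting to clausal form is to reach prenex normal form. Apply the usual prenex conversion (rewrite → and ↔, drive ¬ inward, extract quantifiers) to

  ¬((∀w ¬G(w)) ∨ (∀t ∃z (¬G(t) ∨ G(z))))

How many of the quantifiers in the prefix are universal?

Drive negations inward (¬∀x A ≡ ∃x ¬A, ¬∃x A ≡ ∀x ¬A, De Morgan for ∧/∨):
  (∃w G(w)) ∧ (∃t ∀z (G(t) ∧ ¬G(z)))
Extract every quantifier outward, since the variables are now distinct and don't occur free across branches:
  ∃w ∃t ∀z (G(w) ∧ G(t) ∧ ¬G(z))
The prefix is ∃w ∃t ∀z: 1 universal, 2 existential.

1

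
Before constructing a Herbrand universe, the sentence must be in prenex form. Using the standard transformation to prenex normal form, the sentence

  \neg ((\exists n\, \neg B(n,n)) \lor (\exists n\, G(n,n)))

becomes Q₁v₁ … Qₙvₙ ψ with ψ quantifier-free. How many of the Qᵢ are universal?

Push ¬ through the quantifiers and connectives to reach negation normal form:
  (\forall n\, B(n,n)) \land (\forall n\, \neg G(n,n))
Rename bound variables to avoid capture: n↦u1.
  (\forall n\, B(n,n)) \land (\forall u1\, \neg G(u1,u1))
Pull the quantifiers to the front (each side's bound variable is not free in the other side):
  \forall n\, \forall u1\, (B(n,n) \land \neg G(u1,u1))
The prefix is \forall n \forall u1: 2 universal, 0 existential.

2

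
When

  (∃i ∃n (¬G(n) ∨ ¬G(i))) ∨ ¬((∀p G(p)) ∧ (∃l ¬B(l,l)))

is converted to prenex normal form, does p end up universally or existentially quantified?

Drive negations inward (¬∀x A ≡ ∃x ¬A, ¬∃x A ≡ ∀x ¬A, De Morgan for ∧/∨):
  (∃i ∃n (¬G(n) ∨ ¬G(i))) ∨ (∃p ¬G(p)) ∨ (∀l B(l,l))
All bound variables are already distinct, so no renaming is needed.
Extract every quantifier outward, since the variables are now distinct and don't occur free across branches:
  ∃i ∃n ∃p ∀l (¬G(n) ∨ ¬G(i) ∨ ¬G(p) ∨ B(l,l))
The quantifier ∀p sits under an odd number of negations, so it flips to ∃p.

existential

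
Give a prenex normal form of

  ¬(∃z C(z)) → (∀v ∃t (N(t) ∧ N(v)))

Eliminate → and ↔ using ¬ and ∨.
  ¬¬(∃z C(z)) ∨ (∀v ∃t (N(t) ∧ N(v)))
Drive negations inward (¬∀x A ≡ ∃x ¬A, ¬∃x A ≡ ∀x ¬A, De Morgan for ∧/∨):
  (∃z C(z)) ∨ (∀v ∃t (N(t) ∧ N(v)))
All bound variables are already distinct, so no renaming is needed.
Pull the quantifiers to the front (each side's bound variable is not free in the other side):
  ∃z ∀v ∃t (C(z) ∨ N(t) ∧ N(v))

∃z ∀v ∃t (C(z) ∨ N(t) ∧ N(v))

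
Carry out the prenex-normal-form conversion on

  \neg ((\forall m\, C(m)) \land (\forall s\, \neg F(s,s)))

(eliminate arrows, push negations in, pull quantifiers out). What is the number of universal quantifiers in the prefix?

Push ¬ through the quantifiers and connectives to reach negation normal form:
  (\exists m\, \neg C(m)) \lor (\exists s\, F(s,s))
Finally move all quantifiers to the prefix:
  \exists m\, \exists s\, (\neg C(m) \lor F(s,s))
The prefix is \exists m \exists s: 0 universal, 2 existential.

0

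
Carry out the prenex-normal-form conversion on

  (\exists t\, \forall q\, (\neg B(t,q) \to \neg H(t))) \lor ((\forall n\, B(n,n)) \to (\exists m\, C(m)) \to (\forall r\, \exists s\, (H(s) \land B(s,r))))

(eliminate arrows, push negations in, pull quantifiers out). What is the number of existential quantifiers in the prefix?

3

Rewrite implications/biconditionals: A → B as ¬A ∨ B.
  (\exists t\, \forall q\, (\neg \neg B(t,q) \lor \neg H(t))) \lor \neg (\forall n\, B(n,n)) \lor \neg (\exists m\, C(m)) \lor (\forall r\, \exists s\, (H(s) \land B(s,r)))
Push ¬ through the quantifiers and connectives to reach negation normal form:
  (\exists t\, \forall q\, (B(t,q) \lor \neg H(t))) \lor (\exists n\, \neg B(n,n)) \lor (\forall m\, \neg C(m)) \lor (\forall r\, \exists s\, (H(s) \land B(s,r)))
Extract every quantifier outward, since the variables are now distinct and don't occur free across branches:
  \exists t\, \forall q\, \exists n\, \forall m\, \forall r\, \exists s\, (B(t,q) \lor \neg H(t) \lor \neg B(n,n) \lor \neg C(m) \lor H(s) \land B(s,r))
The prefix is \exists t \forall q \exists n \forall m \forall r \exists s: 3 universal, 3 existential.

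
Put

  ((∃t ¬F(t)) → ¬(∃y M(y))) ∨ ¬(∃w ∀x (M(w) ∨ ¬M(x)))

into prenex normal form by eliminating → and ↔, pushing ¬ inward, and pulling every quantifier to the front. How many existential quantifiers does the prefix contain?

Eliminate → and ↔ using ¬ and ∨.
  ¬(∃t ¬F(t)) ∨ ¬(∃y M(y)) ∨ ¬(∃w ∀x (M(w) ∨ ¬M(x)))
Push ¬ through the quantifiers and connectives to reach negation normal form:
  (∀t F(t)) ∨ (∀y ¬M(y)) ∨ (∀w ∃x (¬M(w) ∧ M(x)))
All bound variables are already distinct, so no renaming is needed.
Extract every quantifier outward, since the variables are now distinct and don't occur free across branches:
  ∀t ∀y ∀w ∃x (F(t) ∨ ¬M(y) ∨ ¬M(w) ∧ M(x))
The prefix is ∀t ∀y ∀w ∃x: 3 universal, 1 existential.

1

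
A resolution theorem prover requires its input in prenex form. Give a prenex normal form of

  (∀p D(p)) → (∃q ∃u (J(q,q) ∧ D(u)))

Rewrite implications/biconditionals: A → B as ¬A ∨ B.
  ¬(∀p D(p)) ∨ (∃q ∃u (J(q,q) ∧ D(u)))
Move each ¬ inward, flipping quantifiers it crosses:
  (∃p ¬D(p)) ∨ (∃q ∃u (J(q,q) ∧ D(u)))
All bound variables are already distinct, so no renaming is needed.
Pull the quantifiers to the front (each side's bound variable is not free in the other side):
  ∃p ∃q ∃u (¬D(p) ∨ J(q,q) ∧ D(u))

∃p ∃q ∃u (¬D(p) ∨ J(q,q) ∧ D(u))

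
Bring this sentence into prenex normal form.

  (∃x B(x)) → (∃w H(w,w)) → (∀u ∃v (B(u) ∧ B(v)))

∀x ∀w ∀u ∃v (¬B(x) ∨ ¬H(w,w) ∨ B(u) ∧ B(v))

Rewrite implications/biconditionals: A → B as ¬A ∨ B.
  ¬(∃x B(x)) ∨ ¬(∃w H(w,w)) ∨ (∀u ∃v (B(u) ∧ B(v)))
Move each ¬ inward, flipping quantifiers it crosses:
  (∀x ¬B(x)) ∨ (∀w ¬H(w,w)) ∨ (∀u ∃v (B(u) ∧ B(v)))
Extract every quantifier outward, since the variables are now distinct and don't occur free across branches:
  ∀x ∀w ∀u ∃v (¬B(x) ∨ ¬H(w,w) ∨ B(u) ∧ B(v))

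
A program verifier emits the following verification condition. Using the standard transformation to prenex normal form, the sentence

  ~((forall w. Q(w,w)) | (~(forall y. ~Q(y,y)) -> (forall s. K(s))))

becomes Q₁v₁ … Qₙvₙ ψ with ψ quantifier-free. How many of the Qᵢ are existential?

First replace A → B with ¬A ∨ B.
  ~((forall w. Q(w,w)) | ~~(forall y. ~Q(y,y)) | (forall s. K(s)))
Push ¬ through the quantifiers and connectives to reach negation normal form:
  (exists w. ~Q(w,w)) & (exists y. Q(y,y)) & (exists s. ~K(s))
Extract every quantifier outward, since the variables are now distinct and don't occur free across branches:
  exists w. exists y. exists s. (~Q(w,w) & Q(y,y) & ~K(s))
The prefix is exists w exists y exists s: 0 universal, 3 existential.

3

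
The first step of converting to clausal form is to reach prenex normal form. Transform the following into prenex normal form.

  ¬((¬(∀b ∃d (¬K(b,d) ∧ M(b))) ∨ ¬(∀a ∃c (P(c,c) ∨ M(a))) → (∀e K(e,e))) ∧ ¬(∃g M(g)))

∃b ∀d ∃a ∀c ∃e ∃g ((K(b,d) ∨ ¬M(b) ∨ ¬P(c,c) ∧ ¬M(a)) ∧ ¬K(e,e) ∨ M(g))

Rewrite implications/biconditionals: A → B as ¬A ∨ B.
  ¬((¬(¬(∀b ∃d (¬K(b,d) ∧ M(b))) ∨ ¬(∀a ∃c (P(c,c) ∨ M(a)))) ∨ (∀e K(e,e))) ∧ ¬(∃g M(g)))
Move each ¬ inward, flipping quantifiers it crosses:
  ((∃b ∀d (K(b,d) ∨ ¬M(b))) ∨ (∃a ∀c (¬P(c,c) ∧ ¬M(a)))) ∧ (∃e ¬K(e,e)) ∨ (∃g M(g))
All bound variables are already distinct, so no renaming is needed.
Finally move all quantifiers to the prefix:
  ∃b ∀d ∃a ∀c ∃e ∃g ((K(b,d) ∨ ¬M(b) ∨ ¬P(c,c) ∧ ¬M(a)) ∧ ¬K(e,e) ∨ M(g))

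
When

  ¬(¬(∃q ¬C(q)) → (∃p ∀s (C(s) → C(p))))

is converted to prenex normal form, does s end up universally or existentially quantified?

existential

Rewrite implications/biconditionals: A → B as ¬A ∨ B.
  ¬(¬¬(∃q ¬C(q)) ∨ (∃p ∀s (¬C(s) ∨ C(p))))
Move each ¬ inward, flipping quantifiers it crosses:
  (∀q C(q)) ∧ (∀p ∃s (C(s) ∧ ¬C(p)))
Pull the quantifiers to the front (each side's bound variable is not free in the other side):
  ∀q ∀p ∃s (C(q) ∧ C(s) ∧ ¬C(p))
The quantifier ∀s sits under an odd number of negations (counting the antecedent side of each →), so it flips to ∃s.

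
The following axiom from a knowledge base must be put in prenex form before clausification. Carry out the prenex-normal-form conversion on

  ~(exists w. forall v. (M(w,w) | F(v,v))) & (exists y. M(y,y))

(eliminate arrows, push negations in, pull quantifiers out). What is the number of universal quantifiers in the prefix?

Drive negations inward (¬∀x A ≡ ∃x ¬A, ¬∃x A ≡ ∀x ¬A, De Morgan for ∧/∨):
  (forall w. exists v. (~M(w,w) & ~F(v,v))) & (exists y. M(y,y))
All bound variables are already distinct, so no renaming is needed.
Finally move all quantifiers to the prefix:
  forall w. exists v. exists y. (~M(w,w) & ~F(v,v) & M(y,y))
The prefix is forall w exists v exists y: 1 universal, 2 existential.

1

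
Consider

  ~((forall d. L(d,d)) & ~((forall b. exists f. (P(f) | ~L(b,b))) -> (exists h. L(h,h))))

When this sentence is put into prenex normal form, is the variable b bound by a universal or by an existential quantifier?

First replace A → B with ¬A ∨ B.
  ~((forall d. L(d,d)) & ~(~(forall b. exists f. (P(f) | ~L(b,b))) | (exists h. L(h,h))))
Push ¬ through the quantifiers and connectives to reach negation normal form:
  (exists d. ~L(d,d)) | (exists b. forall f. (~P(f) & L(b,b))) | (exists h. L(h,h))
Finally move all quantifiers to the prefix:
  exists d. exists b. forall f. exists h. (~L(d,d) | ~P(f) & L(b,b) | L(h,h))
The quantifier forall b sits under an odd number of negations (counting the antecedent side of each →), so it flips to exists b.

existential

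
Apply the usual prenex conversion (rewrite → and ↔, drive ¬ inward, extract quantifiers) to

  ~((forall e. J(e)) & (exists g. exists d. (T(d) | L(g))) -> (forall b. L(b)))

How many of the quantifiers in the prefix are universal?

1

First replace A → B with ¬A ∨ B.
  ~(~((forall e. J(e)) & (exists g. exists d. (T(d) | L(g)))) | (forall b. L(b)))
Drive negations inward (¬∀x A ≡ ∃x ¬A, ¬∃x A ≡ ∀x ¬A, De Morgan for ∧/∨):
  (forall e. J(e)) & (exists g. exists d. (T(d) | L(g))) & (exists b. ~L(b))
Finally move all quantifiers to the prefix:
  forall e. exists g. exists d. exists b. (J(e) & (T(d) | L(g)) & ~L(b))
The prefix is forall e exists g exists d exists b: 1 universal, 3 existential.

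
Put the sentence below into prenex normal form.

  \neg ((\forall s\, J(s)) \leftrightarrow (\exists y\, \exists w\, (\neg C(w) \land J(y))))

Rewrite implications/biconditionals: A → B as ¬A ∨ B; A ↔ B as (¬A ∨ B) ∧ (¬B ∨ A).
  \neg ((\neg (\forall s\, J(s)) \lor (\exists y\, \exists w\, (\neg C(w) \land J(y)))) \land (\neg (\exists y\, \exists w\, (\neg C(w) \land J(y))) \lor (\forall s\, J(s))))
Drive negations inward (¬∀x A ≡ ∃x ¬A, ¬∃x A ≡ ∀x ¬A, De Morgan for ∧/∨):
  (\forall s\, J(s)) \land (\forall y\, \forall w\, (C(w) \lor \neg J(y))) \lor (\exists y\, \exists w\, (\neg C(w) \land J(y))) \land (\exists s\, \neg J(s))
Standardize variables apart so no two quantifiers bind the same name: y↦p, w↦y1, s↦b.
  (\forall s\, J(s)) \land (\forall y\, \forall w\, (C(w) \lor \neg J(y))) \lor (\exists p\, \exists y1\, (\neg C(y1) \land J(p))) \land (\exists b\, \neg J(b))
Finally move all quantifiers to the prefix:
  \forall s\, \forall y\, \forall w\, \exists p\, \exists y1\, \exists b\, (J(s) \land (C(w) \lor \neg J(y)) \lor \neg C(y1) \land J(p) \land \neg J(b))

\forall s\, \forall y\, \forall w\, \exists p\, \exists y1\, \exists b\, (J(s) \land (C(w) \lor \neg J(y)) \lor \neg C(y1) \land J(p) \land \neg J(b))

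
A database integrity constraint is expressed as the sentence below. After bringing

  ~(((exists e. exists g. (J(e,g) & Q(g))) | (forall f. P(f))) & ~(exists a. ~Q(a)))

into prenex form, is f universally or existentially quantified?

existential

Drive negations inward (¬∀x A ≡ ∃x ¬A, ¬∃x A ≡ ∀x ¬A, De Morgan for ∧/∨):
  (forall e. forall g. (~J(e,g) | ~Q(g))) & (exists f. ~P(f)) | (exists a. ~Q(a))
All bound variables are already distinct, so no renaming is needed.
Pull the quantifiers to the front (each side's bound variable is not free in the other side):
  forall e. forall g. exists f. exists a. ((~J(e,g) | ~Q(g)) & ~P(f) | ~Q(a))
The quantifier forall f sits under an odd number of negations, so it flips to exists f.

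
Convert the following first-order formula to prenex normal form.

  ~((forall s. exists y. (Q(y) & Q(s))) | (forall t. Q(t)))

exists s. forall y. exists t. ((~Q(y) | ~Q(s)) & ~Q(t))

Push ¬ through the quantifiers and connectives to reach negation normal form:
  (exists s. forall y. (~Q(y) | ~Q(s))) & (exists t. ~Q(t))
All bound variables are already distinct, so no renaming is needed.
Pull the quantifiers to the front (each side's bound variable is not free in the other side):
  exists s. forall y. exists t. ((~Q(y) | ~Q(s)) & ~Q(t))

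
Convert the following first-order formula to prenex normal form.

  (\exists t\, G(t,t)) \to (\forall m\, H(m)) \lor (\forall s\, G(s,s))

First replace A → B with ¬A ∨ B.
  \neg (\exists t\, G(t,t)) \lor (\forall m\, H(m)) \lor (\forall s\, G(s,s))
Push ¬ through the quantifiers and connectives to reach negation normal form:
  (\forall t\, \neg G(t,t)) \lor (\forall m\, H(m)) \lor (\forall s\, G(s,s))
All bound variables are already distinct, so no renaming is needed.
Finally move all quantifiers to the prefix:
  \forall t\, \forall m\, \forall s\, (\neg G(t,t) \lor H(m) \lor G(s,s))

\forall t\, \forall m\, \forall s\, (\neg G(t,t) \lor H(m) \lor G(s,s))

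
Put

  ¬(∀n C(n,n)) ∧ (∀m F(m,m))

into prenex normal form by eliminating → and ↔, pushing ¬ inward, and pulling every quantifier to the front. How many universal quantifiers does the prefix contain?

Move each ¬ inward, flipping quantifiers it crosses:
  (∃n ¬C(n,n)) ∧ (∀m F(m,m))
All bound variables are already distinct, so no renaming is needed.
Finally move all quantifiers to the prefix:
  ∃n ∀m (¬C(n,n) ∧ F(m,m))
The prefix is ∃n ∀m: 1 universal, 1 existential.

1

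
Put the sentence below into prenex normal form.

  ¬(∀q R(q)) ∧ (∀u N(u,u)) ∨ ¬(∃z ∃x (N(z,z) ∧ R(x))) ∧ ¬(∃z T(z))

Drive negations inward (¬∀x A ≡ ∃x ¬A, ¬∃x A ≡ ∀x ¬A, De Morgan for ∧/∨):
  (∃q ¬R(q)) ∧ (∀u N(u,u)) ∨ (∀z ∀x (¬N(z,z) ∨ ¬R(x))) ∧ (∀z ¬T(z))
Rename bound variables to avoid capture: z↦u1.
  (∃q ¬R(q)) ∧ (∀u N(u,u)) ∨ (∀z ∀x (¬N(z,z) ∨ ¬R(x))) ∧ (∀u1 ¬T(u1))
Finally move all quantifiers to the prefix:
  ∃q ∀u ∀z ∀x ∀u1 (¬R(q) ∧ N(u,u) ∨ (¬N(z,z) ∨ ¬R(x)) ∧ ¬T(u1))

∃q ∀u ∀z ∀x ∀u1 (¬R(q) ∧ N(u,u) ∨ (¬N(z,z) ∨ ¬R(x)) ∧ ¬T(u1))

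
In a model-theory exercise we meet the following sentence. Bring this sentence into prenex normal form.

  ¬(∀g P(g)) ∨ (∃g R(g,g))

∃g ∃z1 (¬P(g) ∨ R(z1,z1))

Push ¬ through the quantifiers and connectives to reach negation normal form:
  (∃g ¬P(g)) ∨ (∃g R(g,g))
Give each quantifier a distinct variable: g↦z1.
  (∃g ¬P(g)) ∨ (∃z1 R(z1,z1))
Extract every quantifier outward, since the variables are now distinct and don't occur free across branches:
  ∃g ∃z1 (¬P(g) ∨ R(z1,z1))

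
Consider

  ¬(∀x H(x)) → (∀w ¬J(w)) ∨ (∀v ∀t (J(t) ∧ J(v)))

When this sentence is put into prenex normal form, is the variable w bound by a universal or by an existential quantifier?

universal

Rewrite implications/biconditionals: A → B as ¬A ∨ B.
  ¬¬(∀x H(x)) ∨ (∀w ¬J(w)) ∨ (∀v ∀t (J(t) ∧ J(v)))
Move each ¬ inward, flipping quantifiers it crosses:
  (∀x H(x)) ∨ (∀w ¬J(w)) ∨ (∀v ∀t (J(t) ∧ J(v)))
All bound variables are already distinct, so no renaming is needed.
Finally move all quantifiers to the prefix:
  ∀x ∀w ∀v ∀t (H(x) ∨ ¬J(w) ∨ J(t) ∧ J(v))
The quantifier ∀w sits under an even number of negations (counting the antecedent side of each →), so it remains universal.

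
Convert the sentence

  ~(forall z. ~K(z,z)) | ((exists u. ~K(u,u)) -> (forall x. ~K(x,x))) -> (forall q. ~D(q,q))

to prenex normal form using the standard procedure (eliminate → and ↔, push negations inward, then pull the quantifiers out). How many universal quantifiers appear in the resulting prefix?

2

Eliminate → and ↔ using ¬ and ∨.
  ~(~(forall z. ~K(z,z)) | ~(exists u. ~K(u,u)) | (forall x. ~K(x,x))) | (forall q. ~D(q,q))
Drive negations inward (¬∀x A ≡ ∃x ¬A, ¬∃x A ≡ ∀x ¬A, De Morgan for ∧/∨):
  (forall z. ~K(z,z)) & (exists u. ~K(u,u)) & (exists x. K(x,x)) | (forall q. ~D(q,q))
Finally move all quantifiers to the prefix:
  forall z. exists u. exists x. forall q. (~K(z,z) & ~K(u,u) & K(x,x) | ~D(q,q))
The prefix is forall z exists u exists x forall q: 2 universal, 2 existential.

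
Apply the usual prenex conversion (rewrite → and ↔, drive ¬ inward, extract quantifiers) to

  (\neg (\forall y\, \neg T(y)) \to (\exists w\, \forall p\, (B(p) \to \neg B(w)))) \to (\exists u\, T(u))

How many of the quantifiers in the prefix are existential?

Eliminate → and ↔ using ¬ and ∨.
  \neg (\neg \neg (\forall y\, \neg T(y)) \lor (\exists w\, \forall p\, (\neg B(p) \lor \neg B(w)))) \lor (\exists u\, T(u))
Drive negations inward (¬∀x A ≡ ∃x ¬A, ¬∃x A ≡ ∀x ¬A, De Morgan for ∧/∨):
  (\exists y\, T(y)) \land (\forall w\, \exists p\, (B(p) \land B(w))) \lor (\exists u\, T(u))
All bound variables are already distinct, so no renaming is needed.
Finally move all quantifiers to the prefix:
  \exists y\, \forall w\, \exists p\, \exists u\, (T(y) \land B(p) \land B(w) \lor T(u))
The prefix is \exists y \forall w \exists p \exists u: 1 universal, 3 existential.

3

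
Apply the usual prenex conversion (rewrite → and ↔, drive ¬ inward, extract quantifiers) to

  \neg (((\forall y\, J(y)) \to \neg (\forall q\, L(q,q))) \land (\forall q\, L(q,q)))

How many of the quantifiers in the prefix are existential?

1

First replace A → B with ¬A ∨ B.
  \neg ((\neg (\forall y\, J(y)) \lor \neg (\forall q\, L(q,q))) \land (\forall q\, L(q,q)))
Drive negations inward (¬∀x A ≡ ∃x ¬A, ¬∃x A ≡ ∀x ¬A, De Morgan for ∧/∨):
  (\forall y\, J(y)) \land (\forall q\, L(q,q)) \lor (\exists q\, \neg L(q,q))
Standardize variables apart so no two quantifiers bind the same name: q↦a.
  (\forall y\, J(y)) \land (\forall q\, L(q,q)) \lor (\exists a\, \neg L(a,a))
Finally move all quantifiers to the prefix:
  \forall y\, \forall q\, \exists a\, (J(y) \land L(q,q) \lor \neg L(a,a))
The prefix is \forall y \forall q \exists a: 2 universal, 1 existential.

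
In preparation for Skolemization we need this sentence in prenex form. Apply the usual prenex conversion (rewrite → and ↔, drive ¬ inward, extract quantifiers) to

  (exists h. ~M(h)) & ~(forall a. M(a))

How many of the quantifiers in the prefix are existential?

2

Drive negations inward (¬∀x A ≡ ∃x ¬A, ¬∃x A ≡ ∀x ¬A, De Morgan for ∧/∨):
  (exists h. ~M(h)) & (exists a. ~M(a))
Pull the quantifiers to the front (each side's bound variable is not free in the other side):
  exists h. exists a. (~M(h) & ~M(a))
The prefix is exists h exists a: 0 universal, 2 existential.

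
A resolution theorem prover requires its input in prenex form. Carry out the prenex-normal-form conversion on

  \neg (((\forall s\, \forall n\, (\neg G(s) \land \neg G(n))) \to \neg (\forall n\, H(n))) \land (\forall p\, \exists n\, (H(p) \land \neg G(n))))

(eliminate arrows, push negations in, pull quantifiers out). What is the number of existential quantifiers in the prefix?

1

Rewrite implications/biconditionals: A → B as ¬A ∨ B.
  \neg ((\neg (\forall s\, \forall n\, (\neg G(s) \land \neg G(n))) \lor \neg (\forall n\, H(n))) \land (\forall p\, \exists n\, (H(p) \land \neg G(n))))
Move each ¬ inward, flipping quantifiers it crosses:
  (\forall s\, \forall n\, (\neg G(s) \land \neg G(n))) \land (\forall n\, H(n)) \lor (\exists p\, \forall n\, (\neg H(p) \lor G(n)))
Rename bound variables to avoid capture: n↦r, n↦a.
  (\forall s\, \forall n\, (\neg G(s) \land \neg G(n))) \land (\forall r\, H(r)) \lor (\exists p\, \forall a\, (\neg H(p) \lor G(a)))
Extract every quantifier outward, since the variables are now distinct and don't occur free across branches:
  \forall s\, \forall n\, \forall r\, \exists p\, \forall a\, (\neg G(s) \land \neg G(n) \land H(r) \lor \neg H(p) \lor G(a))
The prefix is \forall s \forall n \forall r \exists p \forall a: 4 universal, 1 existential.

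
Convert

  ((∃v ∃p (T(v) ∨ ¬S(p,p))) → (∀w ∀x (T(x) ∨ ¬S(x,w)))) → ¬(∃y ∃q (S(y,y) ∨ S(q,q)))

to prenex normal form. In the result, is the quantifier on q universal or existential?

universal

Eliminate → and ↔ using ¬ and ∨.
  ¬(¬(∃v ∃p (T(v) ∨ ¬S(p,p))) ∨ (∀w ∀x (T(x) ∨ ¬S(x,w)))) ∨ ¬(∃y ∃q (S(y,y) ∨ S(q,q)))
Move each ¬ inward, flipping quantifiers it crosses:
  (∃v ∃p (T(v) ∨ ¬S(p,p))) ∧ (∃w ∃x (¬T(x) ∧ S(x,w))) ∨ (∀y ∀q (¬S(y,y) ∧ ¬S(q,q)))
Finally move all quantifiers to the prefix:
  ∃v ∃p ∃w ∃x ∀y ∀q ((T(v) ∨ ¬S(p,p)) ∧ ¬T(x) ∧ S(x,w) ∨ ¬S(y,y) ∧ ¬S(q,q))
The quantifier ∃q sits under an odd number of negations (counting the antecedent side of each →), so it flips to ∀q.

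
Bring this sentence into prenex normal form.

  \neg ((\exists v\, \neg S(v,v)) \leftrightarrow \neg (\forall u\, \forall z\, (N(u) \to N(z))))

Rewrite implications/biconditionals: A → B as ¬A ∨ B; A ↔ B as (¬A ∨ B) ∧ (¬B ∨ A).
  \neg ((\neg (\exists v\, \neg S(v,v)) \lor \neg (\forall u\, \forall z\, (\neg N(u) \lor N(z)))) \land (\neg \neg (\forall u\, \forall z\, (\neg N(u) \lor N(z))) \lor (\exists v\, \neg S(v,v))))
Move each ¬ inward, flipping quantifiers it crosses:
  (\exists v\, \neg S(v,v)) \land (\forall u\, \forall z\, (\neg N(u) \lor N(z))) \lor (\exists u\, \exists z\, (N(u) \land \neg N(z))) \land (\forall v\, S(v,v))
Standardize variables apart so no two quantifiers bind the same name: u↦y1, z↦a, v↦y.
  (\exists v\, \neg S(v,v)) \land (\forall u\, \forall z\, (\neg N(u) \lor N(z))) \lor (\exists y1\, \exists a\, (N(y1) \land \neg N(a))) \land (\forall y\, S(y,y))
Extract every quantifier outward, since the variables are now distinct and don't occur free across branches:
  \exists v\, \forall u\, \forall z\, \exists y1\, \exists a\, \forall y\, (\neg S(v,v) \land (\neg N(u) \lor N(z)) \lor N(y1) \land \neg N(a) \land S(y,y))

\exists v\, \forall u\, \forall z\, \exists y1\, \exists a\, \forall y\, (\neg S(v,v) \land (\neg N(u) \lor N(z)) \lor N(y1) \land \neg N(a) \land S(y,y))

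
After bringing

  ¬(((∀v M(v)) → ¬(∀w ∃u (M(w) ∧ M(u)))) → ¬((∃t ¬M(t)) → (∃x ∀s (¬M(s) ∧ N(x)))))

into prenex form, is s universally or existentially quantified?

universal

Rewrite implications/biconditionals: A → B as ¬A ∨ B.
  ¬(¬(¬(∀v M(v)) ∨ ¬(∀w ∃u (M(w) ∧ M(u)))) ∨ ¬(¬(∃t ¬M(t)) ∨ (∃x ∀s (¬M(s) ∧ N(x)))))
Push ¬ through the quantifiers and connectives to reach negation normal form:
  ((∃v ¬M(v)) ∨ (∃w ∀u (¬M(w) ∨ ¬M(u)))) ∧ ((∀t M(t)) ∨ (∃x ∀s (¬M(s) ∧ N(x))))
All bound variables are already distinct, so no renaming is needed.
Extract every quantifier outward, since the variables are now distinct and don't occur free across branches:
  ∃v ∃w ∀u ∀t ∃x ∀s ((¬M(v) ∨ ¬M(w) ∨ ¬M(u)) ∧ (M(t) ∨ ¬M(s) ∧ N(x)))
The quantifier ∀s sits under an even number of negations (counting the antecedent side of each →), so it remains universal.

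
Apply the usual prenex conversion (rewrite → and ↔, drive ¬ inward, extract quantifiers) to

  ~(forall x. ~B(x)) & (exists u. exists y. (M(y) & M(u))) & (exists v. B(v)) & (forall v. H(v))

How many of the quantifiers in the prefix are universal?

Push ¬ through the quantifiers and connectives to reach negation normal form:
  (exists x. B(x)) & (exists u. exists y. (M(y) & M(u))) & (exists v. B(v)) & (forall v. H(v))
Give each quantifier a distinct variable: v↦x1.
  (exists x. B(x)) & (exists u. exists y. (M(y) & M(u))) & (exists v. B(v)) & (forall x1. H(x1))
Extract every quantifier outward, since the variables are now distinct and don't occur free across branches:
  exists x. exists u. exists y. exists v. forall x1. (B(x) & M(y) & M(u) & B(v) & H(x1))
The prefix is exists x exists u exists y exists v forall x1: 1 universal, 4 existential.

1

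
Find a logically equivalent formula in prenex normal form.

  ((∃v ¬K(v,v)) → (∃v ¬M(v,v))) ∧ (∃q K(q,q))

∀v ∃z ∃q ((K(v,v) ∨ ¬M(z,z)) ∧ K(q,q))

First replace A → B with ¬A ∨ B.
  (¬(∃v ¬K(v,v)) ∨ (∃v ¬M(v,v))) ∧ (∃q K(q,q))
Push ¬ through the quantifiers and connectives to reach negation normal form:
  ((∀v K(v,v)) ∨ (∃v ¬M(v,v))) ∧ (∃q K(q,q))
Rename bound variables to avoid capture: v↦z.
  ((∀v K(v,v)) ∨ (∃z ¬M(z,z))) ∧ (∃q K(q,q))
Extract every quantifier outward, since the variables are now distinct and don't occur free across branches:
  ∀v ∃z ∃q ((K(v,v) ∨ ¬M(z,z)) ∧ K(q,q))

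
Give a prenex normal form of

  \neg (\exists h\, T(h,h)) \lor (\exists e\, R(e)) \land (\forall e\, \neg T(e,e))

Drive negations inward (¬∀x A ≡ ∃x ¬A, ¬∃x A ≡ ∀x ¬A, De Morgan for ∧/∨):
  (\forall h\, \neg T(h,h)) \lor (\exists e\, R(e)) \land (\forall e\, \neg T(e,e))
Standardize variables apart so no two quantifiers bind the same name: e↦r.
  (\forall h\, \neg T(h,h)) \lor (\exists e\, R(e)) \land (\forall r\, \neg T(r,r))
Extract every quantifier outward, since the variables are now distinct and don't occur free across branches:
  \forall h\, \exists e\, \forall r\, (\neg T(h,h) \lor R(e) \land \neg T(r,r))

\forall h\, \exists e\, \forall r\, (\neg T(h,h) \lor R(e) \land \neg T(r,r))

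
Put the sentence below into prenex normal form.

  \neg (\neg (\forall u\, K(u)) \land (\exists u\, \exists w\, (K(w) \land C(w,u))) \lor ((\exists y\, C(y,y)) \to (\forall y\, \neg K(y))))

Rewrite implications/biconditionals: A → B as ¬A ∨ B.
  \neg (\neg (\forall u\, K(u)) \land (\exists u\, \exists w\, (K(w) \land C(w,u))) \lor \neg (\exists y\, C(y,y)) \lor (\forall y\, \neg K(y)))
Push ¬ through the quantifiers and connectives to reach negation normal form:
  ((\forall u\, K(u)) \lor (\forall u\, \forall w\, (\neg K(w) \lor \neg C(w,u)))) \land (\exists y\, C(y,y)) \land (\exists y\, K(y))
Rename bound variables to avoid capture: u↦t, y↦w1.
  ((\forall u\, K(u)) \lor (\forall t\, \forall w\, (\neg K(w) \lor \neg C(w,t)))) \land (\exists y\, C(y,y)) \land (\exists w1\, K(w1))
Finally move all quantifiers to the prefix:
  \forall u\, \forall t\, \forall w\, \exists y\, \exists w1\, ((K(u) \lor \neg K(w) \lor \neg C(w,t)) \land C(y,y) \land K(w1))

\forall u\, \forall t\, \forall w\, \exists y\, \exists w1\, ((K(u) \lor \neg K(w) \lor \neg C(w,t)) \land C(y,y) \land K(w1))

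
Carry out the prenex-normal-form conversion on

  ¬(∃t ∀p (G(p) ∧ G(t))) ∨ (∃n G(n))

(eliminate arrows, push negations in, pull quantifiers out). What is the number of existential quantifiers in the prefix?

2

Move each ¬ inward, flipping quantifiers it crosses:
  (∀t ∃p (¬G(p) ∨ ¬G(t))) ∨ (∃n G(n))
All bound variables are already distinct, so no renaming is needed.
Finally move all quantifiers to the prefix:
  ∀t ∃p ∃n (¬G(p) ∨ ¬G(t) ∨ G(n))
The prefix is ∀t ∃p ∃n: 1 universal, 2 existential.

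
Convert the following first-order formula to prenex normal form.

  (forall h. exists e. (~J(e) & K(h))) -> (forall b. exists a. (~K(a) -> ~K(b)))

Eliminate → and ↔ using ¬ and ∨.
  ~(forall h. exists e. (~J(e) & K(h))) | (forall b. exists a. (~~K(a) | ~K(b)))
Drive negations inward (¬∀x A ≡ ∃x ¬A, ¬∃x A ≡ ∀x ¬A, De Morgan for ∧/∨):
  (exists h. forall e. (J(e) | ~K(h))) | (forall b. exists a. (K(a) | ~K(b)))
All bound variables are already distinct, so no renaming is needed.
Finally move all quantifiers to the prefix:
  exists h. forall e. forall b. exists a. (J(e) | ~K(h) | K(a) | ~K(b))

exists h. forall e. forall b. exists a. (J(e) | ~K(h) | K(a) | ~K(b))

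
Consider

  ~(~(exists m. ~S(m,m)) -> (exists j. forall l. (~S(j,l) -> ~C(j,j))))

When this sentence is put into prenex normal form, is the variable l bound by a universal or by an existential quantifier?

existential

Eliminate → and ↔ using ¬ and ∨.
  ~(~~(exists m. ~S(m,m)) | (exists j. forall l. (~~S(j,l) | ~C(j,j))))
Push ¬ through the quantifiers and connectives to reach negation normal form:
  (forall m. S(m,m)) & (forall j. exists l. (~S(j,l) & C(j,j)))
Extract every quantifier outward, since the variables are now distinct and don't occur free across branches:
  forall m. forall j. exists l. (S(m,m) & ~S(j,l) & C(j,j))
The quantifier forall l sits under an odd number of negations (counting the antecedent side of each →), so it flips to exists l.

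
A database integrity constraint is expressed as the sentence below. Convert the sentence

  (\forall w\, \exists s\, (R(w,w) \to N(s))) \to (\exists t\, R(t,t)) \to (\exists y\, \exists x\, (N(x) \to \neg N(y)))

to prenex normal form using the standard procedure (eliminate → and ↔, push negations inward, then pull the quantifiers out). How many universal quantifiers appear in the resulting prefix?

Eliminate → and ↔ using ¬ and ∨.
  \neg (\forall w\, \exists s\, (\neg R(w,w) \lor N(s))) \lor \neg (\exists t\, R(t,t)) \lor (\exists y\, \exists x\, (\neg N(x) \lor \neg N(y)))
Drive negations inward (¬∀x A ≡ ∃x ¬A, ¬∃x A ≡ ∀x ¬A, De Morgan for ∧/∨):
  (\exists w\, \forall s\, (R(w,w) \land \neg N(s))) \lor (\forall t\, \neg R(t,t)) \lor (\exists y\, \exists x\, (\neg N(x) \lor \neg N(y)))
All bound variables are already distinct, so no renaming is needed.
Extract every quantifier outward, since the variables are now distinct and don't occur free across branches:
  \exists w\, \forall s\, \forall t\, \exists y\, \exists x\, (R(w,w) \land \neg N(s) \lor \neg R(t,t) \lor \neg N(x) \lor \neg N(y))
The prefix is \exists w \forall s \forall t \exists y \exists x: 2 universal, 3 existential.

2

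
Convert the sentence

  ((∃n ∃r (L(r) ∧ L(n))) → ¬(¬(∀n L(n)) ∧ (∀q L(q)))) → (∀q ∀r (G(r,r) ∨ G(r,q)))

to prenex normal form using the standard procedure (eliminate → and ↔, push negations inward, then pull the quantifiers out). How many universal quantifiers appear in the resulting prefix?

3

Eliminate → and ↔ using ¬ and ∨.
  ¬(¬(∃n ∃r (L(r) ∧ L(n))) ∨ ¬(¬(∀n L(n)) ∧ (∀q L(q)))) ∨ (∀q ∀r (G(r,r) ∨ G(r,q)))
Push ¬ through the quantifiers and connectives to reach negation normal form:
  (∃n ∃r (L(r) ∧ L(n))) ∧ (∃n ¬L(n)) ∧ (∀q L(q)) ∨ (∀q ∀r (G(r,r) ∨ G(r,q)))
Rename bound variables to avoid capture: n↦x1, q↦v1, r↦u1.
  (∃n ∃r (L(r) ∧ L(n))) ∧ (∃x1 ¬L(x1)) ∧ (∀q L(q)) ∨ (∀v1 ∀u1 (G(u1,u1) ∨ G(u1,v1)))
Pull the quantifiers to the front (each side's bound variable is not free in the other side):
  ∃n ∃r ∃x1 ∀q ∀v1 ∀u1 (L(r) ∧ L(n) ∧ ¬L(x1) ∧ L(q) ∨ G(u1,u1) ∨ G(u1,v1))
The prefix is ∃n ∃r ∃x1 ∀q ∀v1 ∀u1: 3 universal, 3 existential.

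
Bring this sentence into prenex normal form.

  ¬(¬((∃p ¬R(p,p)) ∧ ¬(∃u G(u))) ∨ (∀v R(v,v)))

Move each ¬ inward, flipping quantifiers it crosses:
  (∃p ¬R(p,p)) ∧ (∀u ¬G(u)) ∧ (∃v ¬R(v,v))
All bound variables are already distinct, so no renaming is needed.
Pull the quantifiers to the front (each side's bound variable is not free in the other side):
  ∃p ∀u ∃v (¬R(p,p) ∧ ¬G(u) ∧ ¬R(v,v))

∃p ∀u ∃v (¬R(p,p) ∧ ¬G(u) ∧ ¬R(v,v))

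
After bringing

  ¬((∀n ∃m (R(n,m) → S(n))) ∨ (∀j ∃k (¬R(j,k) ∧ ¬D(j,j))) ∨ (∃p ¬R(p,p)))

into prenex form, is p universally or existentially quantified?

Rewrite implications/biconditionals: A → B as ¬A ∨ B.
  ¬((∀n ∃m (¬R(n,m) ∨ S(n))) ∨ (∀j ∃k (¬R(j,k) ∧ ¬D(j,j))) ∨ (∃p ¬R(p,p)))
Move each ¬ inward, flipping quantifiers it crosses:
  (∃n ∀m (R(n,m) ∧ ¬S(n))) ∧ (∃j ∀k (R(j,k) ∨ D(j,j))) ∧ (∀p R(p,p))
All bound variables are already distinct, so no renaming is needed.
Pull the quantifiers to the front (each side's bound variable is not free in the other side):
  ∃n ∀m ∃j ∀k ∀p (R(n,m) ∧ ¬S(n) ∧ (R(j,k) ∨ D(j,j)) ∧ R(p,p))
The quantifier ∃p sits under an odd number of negations (counting the antecedent side of each →), so it flips to ∀p.

universal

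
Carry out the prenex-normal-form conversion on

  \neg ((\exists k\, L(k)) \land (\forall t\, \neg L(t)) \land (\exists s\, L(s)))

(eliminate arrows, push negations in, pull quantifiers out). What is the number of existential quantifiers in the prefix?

Drive negations inward (¬∀x A ≡ ∃x ¬A, ¬∃x A ≡ ∀x ¬A, De Morgan for ∧/∨):
  (\forall k\, \neg L(k)) \lor (\exists t\, L(t)) \lor (\forall s\, \neg L(s))
Pull the quantifiers to the front (each side's bound variable is not free in the other side):
  \forall k\, \exists t\, \forall s\, (\neg L(k) \lor L(t) \lor \neg L(s))
The prefix is \forall k \exists t \forall s: 2 universal, 1 existential.

1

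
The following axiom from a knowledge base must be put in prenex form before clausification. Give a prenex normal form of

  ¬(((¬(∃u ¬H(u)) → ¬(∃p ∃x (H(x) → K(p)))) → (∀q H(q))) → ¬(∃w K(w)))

Eliminate → and ↔ using ¬ and ∨.
  ¬(¬(¬(¬¬(∃u ¬H(u)) ∨ ¬(∃p ∃x (¬H(x) ∨ K(p)))) ∨ (∀q H(q))) ∨ ¬(∃w K(w)))
Push ¬ through the quantifiers and connectives to reach negation normal form:
  ((∀u H(u)) ∧ (∃p ∃x (¬H(x) ∨ K(p))) ∨ (∀q H(q))) ∧ (∃w K(w))
All bound variables are already distinct, so no renaming is needed.
Finally move all quantifiers to the prefix:
  ∀u ∃p ∃x ∀q ∃w ((H(u) ∧ (¬H(x) ∨ K(p)) ∨ H(q)) ∧ K(w))

∀u ∃p ∃x ∀q ∃w ((H(u) ∧ (¬H(x) ∨ K(p)) ∨ H(q)) ∧ K(w))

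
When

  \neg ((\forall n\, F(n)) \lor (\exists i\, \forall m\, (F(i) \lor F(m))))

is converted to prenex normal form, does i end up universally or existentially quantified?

Move each ¬ inward, flipping quantifiers it crosses:
  (\exists n\, \neg F(n)) \land (\forall i\, \exists m\, (\neg F(i) \land \neg F(m)))
Finally move all quantifiers to the prefix:
  \exists n\, \forall i\, \exists m\, (\neg F(n) \land \neg F(i) \land \neg F(m))
The quantifier \exists i sits under an odd number of negations, so it flips to \forall i.

universal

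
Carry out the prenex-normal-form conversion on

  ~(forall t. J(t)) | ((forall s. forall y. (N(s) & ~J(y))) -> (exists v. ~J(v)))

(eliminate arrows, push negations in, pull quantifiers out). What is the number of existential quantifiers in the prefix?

First replace A → B with ¬A ∨ B.
  ~(forall t. J(t)) | ~(forall s. forall y. (N(s) & ~J(y))) | (exists v. ~J(v))
Move each ¬ inward, flipping quantifiers it crosses:
  (exists t. ~J(t)) | (exists s. exists y. (~N(s) | J(y))) | (exists v. ~J(v))
All bound variables are already distinct, so no renaming is needed.
Finally move all quantifiers to the prefix:
  exists t. exists s. exists y. exists v. (~J(t) | ~N(s) | J(y) | ~J(v))
The prefix is exists t exists s exists y exists v: 0 universal, 4 existential.

4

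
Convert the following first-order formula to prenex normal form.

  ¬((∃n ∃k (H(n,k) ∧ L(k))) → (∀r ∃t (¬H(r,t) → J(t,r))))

Eliminate → and ↔ using ¬ and ∨.
  ¬(¬(∃n ∃k (H(n,k) ∧ L(k))) ∨ (∀r ∃t (¬¬H(r,t) ∨ J(t,r))))
Drive negations inward (¬∀x A ≡ ∃x ¬A, ¬∃x A ≡ ∀x ¬A, De Morgan for ∧/∨):
  (∃n ∃k (H(n,k) ∧ L(k))) ∧ (∃r ∀t (¬H(r,t) ∧ ¬J(t,r)))
All bound variables are already distinct, so no renaming is needed.
Pull the quantifiers to the front (each side's bound variable is not free in the other side):
  ∃n ∃k ∃r ∀t (H(n,k) ∧ L(k) ∧ ¬H(r,t) ∧ ¬J(t,r))

∃n ∃k ∃r ∀t (H(n,k) ∧ L(k) ∧ ¬H(r,t) ∧ ¬J(t,r))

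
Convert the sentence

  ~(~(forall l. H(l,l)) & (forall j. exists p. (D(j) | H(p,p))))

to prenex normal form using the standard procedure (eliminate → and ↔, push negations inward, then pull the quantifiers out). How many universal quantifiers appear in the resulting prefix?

2

Drive negations inward (¬∀x A ≡ ∃x ¬A, ¬∃x A ≡ ∀x ¬A, De Morgan for ∧/∨):
  (forall l. H(l,l)) | (exists j. forall p. (~D(j) & ~H(p,p)))
All bound variables are already distinct, so no renaming is needed.
Extract every quantifier outward, since the variables are now distinct and don't occur free across branches:
  forall l. exists j. forall p. (H(l,l) | ~D(j) & ~H(p,p))
The prefix is forall l exists j forall p: 2 universal, 1 existential.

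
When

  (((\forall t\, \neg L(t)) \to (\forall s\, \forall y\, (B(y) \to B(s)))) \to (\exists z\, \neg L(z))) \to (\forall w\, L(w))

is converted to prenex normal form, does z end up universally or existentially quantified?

universal

Rewrite implications/biconditionals: A → B as ¬A ∨ B.
  \neg (\neg (\neg (\forall t\, \neg L(t)) \lor (\forall s\, \forall y\, (\neg B(y) \lor B(s)))) \lor (\exists z\, \neg L(z))) \lor (\forall w\, L(w))
Drive negations inward (¬∀x A ≡ ∃x ¬A, ¬∃x A ≡ ∀x ¬A, De Morgan for ∧/∨):
  ((\exists t\, L(t)) \lor (\forall s\, \forall y\, (\neg B(y) \lor B(s)))) \land (\forall z\, L(z)) \lor (\forall w\, L(w))
Finally move all quantifiers to the prefix:
  \exists t\, \forall s\, \forall y\, \forall z\, \forall w\, ((L(t) \lor \neg B(y) \lor B(s)) \land L(z) \lor L(w))
The quantifier \exists z sits under an odd number of negations (counting the antecedent side of each →), so it flips to \forall z.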